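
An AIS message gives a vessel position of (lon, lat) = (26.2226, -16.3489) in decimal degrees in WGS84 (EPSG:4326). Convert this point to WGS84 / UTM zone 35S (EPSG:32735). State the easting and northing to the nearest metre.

E 416968 m, N 8192312 m

Zone 35 central meridian λ₀ = 6×35 − 183 = 27°; Δλ = -0.7774°.
Transverse Mercator on WGS84 with k₀ = 0.9996 gives E = 416968.463 m, N = 8192312.055 m.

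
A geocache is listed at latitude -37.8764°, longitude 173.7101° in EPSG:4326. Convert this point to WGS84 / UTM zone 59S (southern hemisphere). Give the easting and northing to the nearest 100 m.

Zone 59 central meridian λ₀ = 6×59 − 183 = 171°; Δλ = +2.7101°.
Transverse Mercator on WGS84 with k₀ = 0.9996 gives E = 738360.420 m, N = 5804436.008 m.

E 738400 m, N 5804400 m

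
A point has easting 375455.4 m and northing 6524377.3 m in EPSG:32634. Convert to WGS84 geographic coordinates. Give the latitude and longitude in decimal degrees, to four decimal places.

Zone 34N: λ₀ = 21°, k₀ = 0.9996, false easting 500000 m.
Meridian distance M = (N − FN)/k₀ = 6526988.1 m.
Inverse transverse Mercator on WGS84 gives φ = 58.84120000°, λ = 18.84189945°.

lat 58.8412°, lon 18.8419°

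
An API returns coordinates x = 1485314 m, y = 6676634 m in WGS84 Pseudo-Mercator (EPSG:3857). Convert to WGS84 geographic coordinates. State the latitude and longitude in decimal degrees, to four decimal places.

R = 6378137 m. λ = x/R = 13.34280268°.
φ = 2·arctan(exp(y/R)) − 90° = 2·arctan(2.84852) − 90° = 51.31180020°.

lat 51.3118°, lon 13.3428°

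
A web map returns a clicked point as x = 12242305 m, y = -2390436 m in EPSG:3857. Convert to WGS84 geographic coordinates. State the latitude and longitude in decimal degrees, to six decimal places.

R = 6378137 m. λ = x/R = 109.97449694°.
φ = 2·arctan(exp(y/R)) − 90° = 2·arctan(0.68744) − 90° = -20.98790125°.

lat -20.987901°, lon 109.974497°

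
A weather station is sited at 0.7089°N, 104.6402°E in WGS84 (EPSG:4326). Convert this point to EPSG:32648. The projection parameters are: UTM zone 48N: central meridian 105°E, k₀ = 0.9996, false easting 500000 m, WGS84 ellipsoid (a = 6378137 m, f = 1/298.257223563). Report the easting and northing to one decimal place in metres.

Zone 48 central meridian λ₀ = 6×48 − 183 = 105°; Δλ = -0.3598°.
Transverse Mercator on WGS84 with k₀ = 0.9996 gives E = 459966.047 m, N = 78356.345 m.

E 459966.0 m, N 78356.3 m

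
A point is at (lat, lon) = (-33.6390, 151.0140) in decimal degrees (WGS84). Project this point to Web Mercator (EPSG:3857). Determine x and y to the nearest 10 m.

x 16810800 m, y -3980430 m

Web Mercator is spherical with R = a = 6378137 m.
x = R·λ = 6378137 × 2.635691517 = 16810801.583 m.
y = R·ln tan(π/4 + φ/2) = 6378137 × -0.624074230 = -3980430.938 m.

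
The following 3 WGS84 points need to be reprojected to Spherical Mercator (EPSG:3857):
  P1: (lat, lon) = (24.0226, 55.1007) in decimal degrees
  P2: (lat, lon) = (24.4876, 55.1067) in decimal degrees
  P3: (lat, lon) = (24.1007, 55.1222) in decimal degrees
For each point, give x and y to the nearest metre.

P1: x 6133782 m, y 2756162 m; P2: x 6134450 m, y 2812938 m; P3: x 6136175 m, y 2765684 m

Web Mercator: x = R·λ, y = R·ln tan(π/4+φ/2), R = 6378137 m.
P1 (24.0226°, 55.1007°) → (6133781.866, 2756162.260) m.
P2 (24.4876°, 55.1067°) → (6134449.783, 2812937.862) m.
P3 (24.1007°, 55.1222°) → (6136175.235, 2765683.653) m.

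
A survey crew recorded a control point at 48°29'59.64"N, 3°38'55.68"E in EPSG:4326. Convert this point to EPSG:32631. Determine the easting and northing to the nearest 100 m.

E 547900 m, N 5372100 m

Zone 31 central meridian λ₀ = 6×31 − 183 = 3°; Δλ = +0.6488°.
Transverse Mercator on WGS84 with k₀ = 0.9996 gives E = 547928.027 m, N = 5372067.703 m.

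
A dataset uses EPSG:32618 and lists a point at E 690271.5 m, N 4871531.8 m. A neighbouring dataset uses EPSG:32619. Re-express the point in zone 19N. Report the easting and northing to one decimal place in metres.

E 208993.8 m, N 4875197.4 m

UTM 18N → geographic: φ = 43.97230037°, λ = -72.62789999°.
UTM 19N (λ₀ = -69°) forward: E = 208993.848 m, N = 4875197.431 m.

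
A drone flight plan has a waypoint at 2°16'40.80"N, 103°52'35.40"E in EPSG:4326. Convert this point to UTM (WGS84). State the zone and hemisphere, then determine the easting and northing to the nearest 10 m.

Longitude 103.8765° lies in the 6° band [102°, 108°), giving zone 48; latitude is north of the equator, so 48N.
Zone 48 central meridian λ₀ = 6×48 − 183 = 105°; Δλ = -1.1235°.
Transverse Mercator on WGS84 with k₀ = 0.9996 gives E = 375072.681 m, N = 251837.467 m.

Zone 48N: E 375070 m, N 251840 m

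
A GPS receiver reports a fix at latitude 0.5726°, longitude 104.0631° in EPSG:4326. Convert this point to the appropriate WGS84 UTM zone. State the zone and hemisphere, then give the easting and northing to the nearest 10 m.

Longitude 104.0631° lies in the 6° band [102°, 108°), giving zone 48; latitude is north of the equator, so 48N.
Zone 48 central meridian λ₀ = 6×48 − 183 = 105°; Δλ = -0.9369°.
Transverse Mercator on WGS84 with k₀ = 0.9996 gives E = 395746.982 m, N = 63298.044 m.

Zone 48N: E 395750 m, N 63300 m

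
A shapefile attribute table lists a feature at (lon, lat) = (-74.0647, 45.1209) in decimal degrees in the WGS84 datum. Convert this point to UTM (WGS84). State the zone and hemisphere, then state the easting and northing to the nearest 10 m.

Longitude -74.0647° lies in the 6° band [-78°, -72°), giving zone 18; latitude is north of the equator, so 18N.
Zone 18 central meridian λ₀ = 6×18 − 183 = -75°; Δλ = +0.9353°.
Transverse Mercator on WGS84 with k₀ = 0.9996 gives E = 573560.747 m, N = 4996806.465 m.

Zone 18N: E 573560 m, N 4996810 m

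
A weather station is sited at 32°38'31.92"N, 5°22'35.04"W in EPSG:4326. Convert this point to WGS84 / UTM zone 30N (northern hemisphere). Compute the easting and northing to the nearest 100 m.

E 277100 m, N 3614100 m

Zone 30 central meridian λ₀ = 6×30 − 183 = -3°; Δλ = -2.3764°.
Transverse Mercator on WGS84 with k₀ = 0.9996 gives E = 277087.996 m, N = 3614116.681 m.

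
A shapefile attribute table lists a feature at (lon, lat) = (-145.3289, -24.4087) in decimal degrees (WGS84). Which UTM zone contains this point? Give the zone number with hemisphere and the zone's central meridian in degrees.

UTM zone = ⌊(λ + 180)/6⌋ + 1; -145.3289° ∈ [-150°, -144°) → zone 6.
Hemisphere: S (φ < 0).
Central meridian λ₀ = 6×6 − 183 = -147°.

Zone 6S, central meridian -147°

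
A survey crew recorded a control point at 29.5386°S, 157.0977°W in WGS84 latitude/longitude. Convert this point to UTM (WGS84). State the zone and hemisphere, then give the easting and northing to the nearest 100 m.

Zone 4S: E 684300 m, N 6730800 m

Longitude -157.0977° lies in the 6° band [-162°, -156°), giving zone 4; latitude is south of the equator, so 4S.
Zone 4 central meridian λ₀ = 6×4 − 183 = -159°; Δλ = +1.9023°.
Transverse Mercator on WGS84 with k₀ = 0.9996 gives E = 684332.748 m, N = 6730830.730 m.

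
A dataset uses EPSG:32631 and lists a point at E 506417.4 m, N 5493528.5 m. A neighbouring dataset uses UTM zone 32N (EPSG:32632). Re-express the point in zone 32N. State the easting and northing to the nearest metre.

E 72929 m, N 5510328 m

UTM 31N → geographic: φ = 49.59430004°, λ = 3.08879960°.
UTM 32N (λ₀ = 9°) forward: E = 72928.733 m, N = 5510327.876 m.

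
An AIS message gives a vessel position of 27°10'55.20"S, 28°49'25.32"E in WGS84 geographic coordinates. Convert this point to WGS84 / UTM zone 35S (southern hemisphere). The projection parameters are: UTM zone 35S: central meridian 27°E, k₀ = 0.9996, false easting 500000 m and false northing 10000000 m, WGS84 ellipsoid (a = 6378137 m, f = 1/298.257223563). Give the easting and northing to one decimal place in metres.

E 680664.4 m, N 6992092.6 m

Zone 35 central meridian λ₀ = 6×35 − 183 = 27°; Δλ = +1.8237°.
Transverse Mercator on WGS84 with k₀ = 0.9996 gives E = 680664.436 m, N = 6992092.572 m.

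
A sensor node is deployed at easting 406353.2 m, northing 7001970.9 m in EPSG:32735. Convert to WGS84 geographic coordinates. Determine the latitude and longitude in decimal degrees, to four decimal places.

Zone 35S: λ₀ = 27°, k₀ = 0.9996, false easting 500000 m, false northing 10000000 m.
Meridian distance M = (N − FN)/k₀ = -2999228.8 m.
Inverse transverse Mercator on WGS84 gives φ = -27.10149986°, λ = 26.05529989°.

lat -27.1015°, lon 26.0553°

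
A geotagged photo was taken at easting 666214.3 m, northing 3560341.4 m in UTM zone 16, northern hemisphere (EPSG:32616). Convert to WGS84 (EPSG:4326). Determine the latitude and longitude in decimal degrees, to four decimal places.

lat 32.1673°, lon -85.2372°

Zone 16N: λ₀ = -87°, k₀ = 0.9996, false easting 500000 m.
Meridian distance M = (N − FN)/k₀ = 3561766.1 m.
Inverse transverse Mercator on WGS84 gives φ = 32.16729966°, λ = -85.23719979°.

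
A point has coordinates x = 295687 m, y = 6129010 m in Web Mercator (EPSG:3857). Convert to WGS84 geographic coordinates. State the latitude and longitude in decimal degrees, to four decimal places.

R = 6378137 m. λ = x/R = 2.65620151°.
φ = 2·arctan(exp(y/R)) − 90° = 2·arctan(2.61415) − 90° = 48.13300068°.

lat 48.1330°, lon 2.6562°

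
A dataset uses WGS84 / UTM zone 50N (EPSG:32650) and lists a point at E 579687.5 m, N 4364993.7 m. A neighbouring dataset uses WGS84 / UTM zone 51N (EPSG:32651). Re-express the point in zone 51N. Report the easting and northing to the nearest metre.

UTM 50N → geographic: φ = 39.43080029°, λ = 117.92589965°.
UTM 51N (λ₀ = 123°) forward: E = 63190.468 m, N = 4376887.407 m.

E 63190 m, N 4376887 m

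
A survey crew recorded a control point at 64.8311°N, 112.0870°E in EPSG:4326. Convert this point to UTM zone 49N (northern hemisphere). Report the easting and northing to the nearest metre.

E 551581 m, N 7190074 m

Zone 49 central meridian λ₀ = 6×49 − 183 = 111°; Δλ = +1.0870°.
Transverse Mercator on WGS84 with k₀ = 0.9996 gives E = 551580.746 m, N = 7190074.079 m.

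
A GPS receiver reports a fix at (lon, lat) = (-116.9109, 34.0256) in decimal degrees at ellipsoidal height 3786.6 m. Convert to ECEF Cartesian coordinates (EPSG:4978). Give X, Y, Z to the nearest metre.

X -2396453 m, Y -4721441 m, Z 3550919 m

WGS84: a = 6378137 m, e² = 0.006694380; N(φ) = a/√(1−e²sin²φ) = 6384832.083 m.
X = (N+h)·cosφ·cosλ = -2396453.264 m; Y = (N+h)·cosφ·sinλ = -4721441.056 m; Z = (N(1−e²)+h)·sinφ = 3550919.202 m.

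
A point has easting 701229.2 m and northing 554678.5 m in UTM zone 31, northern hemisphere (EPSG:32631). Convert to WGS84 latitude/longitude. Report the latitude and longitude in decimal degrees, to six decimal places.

Zone 31N: λ₀ = 3°, k₀ = 0.9996, false easting 500000 m.
Meridian distance M = (N − FN)/k₀ = 554900.5 m.
Inverse transverse Mercator on WGS84 gives φ = 5.01570019°, λ = 4.81499994°.

lat 5.015700°, lon 4.815000°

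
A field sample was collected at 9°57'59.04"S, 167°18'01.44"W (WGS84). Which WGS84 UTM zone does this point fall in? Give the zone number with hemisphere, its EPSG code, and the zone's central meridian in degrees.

Zone 3S (EPSG:32703), central meridian -165°

UTM zone = ⌊(λ + 180)/6⌋ + 1; -167.3004° ∈ [-168°, -162°) → zone 3.
Hemisphere: S (φ < 0).
Central meridian λ₀ = 6×3 − 183 = -165°.
EPSG code: 32703.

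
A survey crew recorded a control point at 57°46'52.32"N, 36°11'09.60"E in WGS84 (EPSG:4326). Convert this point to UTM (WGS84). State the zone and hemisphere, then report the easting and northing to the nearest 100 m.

Zone 37N: E 332700 m, N 6407800 m

Longitude 36.1860° lies in the 6° band [36°, 42°), giving zone 37; latitude is north of the equator, so 37N.
Zone 37 central meridian λ₀ = 6×37 − 183 = 39°; Δλ = -2.8140°.
Transverse Mercator on WGS84 with k₀ = 0.9996 gives E = 332682.335 m, N = 6407828.104 m.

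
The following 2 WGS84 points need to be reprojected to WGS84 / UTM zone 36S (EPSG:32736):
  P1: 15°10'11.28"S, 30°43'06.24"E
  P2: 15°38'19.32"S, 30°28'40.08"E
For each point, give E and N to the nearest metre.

P1: E 254849 m, N 8321615 m; P2: E 229591 m, N 8269424 m

UTM zone 36S: λ₀ = 33°, k₀ = 0.9996.
P1 (-15.1698°, 30.7184°) → (254849.294, 8321615.447) m.
P2 (-15.6387°, 30.4778°) → (229591.123, 8269423.772) m.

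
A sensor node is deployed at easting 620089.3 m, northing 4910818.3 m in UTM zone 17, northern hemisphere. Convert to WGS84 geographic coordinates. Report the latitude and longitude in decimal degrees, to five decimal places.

Zone 17N: λ₀ = -81°, k₀ = 0.9996, false easting 500000 m.
Meridian distance M = (N − FN)/k₀ = 4912783.4 m.
Inverse transverse Mercator on WGS84 gives φ = 44.34069959°, λ = -79.49350045°.

lat 44.34070°, lon -79.49350°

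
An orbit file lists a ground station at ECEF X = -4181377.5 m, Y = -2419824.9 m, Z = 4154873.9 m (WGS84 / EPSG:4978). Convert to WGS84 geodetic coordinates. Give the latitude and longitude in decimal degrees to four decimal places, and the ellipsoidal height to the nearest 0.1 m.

λ = atan2(Y, X) = -149.94139973°; p = √(X²+Y²) = 4831094.1 m.
Bowring's method on WGS84 (a = 6378137 m, b = 6356752.314 m) gives φ = 40.88669999°, h = 2986.449 m.

lat 40.8867°, lon -149.9414°, h 2986.4 m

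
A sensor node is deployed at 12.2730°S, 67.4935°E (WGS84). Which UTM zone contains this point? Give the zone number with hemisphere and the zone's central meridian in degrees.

Zone 42S, central meridian 69°

UTM zone = ⌊(λ + 180)/6⌋ + 1; 67.4935° ∈ [66°, 72°) → zone 42.
Hemisphere: S (φ < 0).
Central meridian λ₀ = 6×42 − 183 = 69°.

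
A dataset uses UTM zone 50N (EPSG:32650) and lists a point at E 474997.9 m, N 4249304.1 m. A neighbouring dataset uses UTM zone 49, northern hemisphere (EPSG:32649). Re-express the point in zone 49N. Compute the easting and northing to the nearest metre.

UTM 50N → geographic: φ = 38.39160001°, λ = 116.71370052°.
UTM 49N (λ₀ = 111°) forward: E = 999158.591 m, N = 4264750.884 m.

E 999159 m, N 4264751 m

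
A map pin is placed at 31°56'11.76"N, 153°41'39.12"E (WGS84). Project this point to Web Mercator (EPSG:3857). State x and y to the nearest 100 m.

x 17109200 m, y 3755000 m

Web Mercator is spherical with R = a = 6378137 m.
x = R·λ = 6378137 × 2.682469831 = 17109160.082 m.
y = R·ln tan(π/4 + φ/2) = 6378137 × 0.588728537 = 3754991.266 m.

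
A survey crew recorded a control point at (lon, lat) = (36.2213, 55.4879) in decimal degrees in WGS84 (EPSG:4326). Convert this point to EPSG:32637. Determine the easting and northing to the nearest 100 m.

E 324400 m, N 6152600 m

Zone 37 central meridian λ₀ = 6×37 − 183 = 39°; Δλ = -2.7787°.
Transverse Mercator on WGS84 with k₀ = 0.9996 gives E = 324438.636 m, N = 6152595.676 m.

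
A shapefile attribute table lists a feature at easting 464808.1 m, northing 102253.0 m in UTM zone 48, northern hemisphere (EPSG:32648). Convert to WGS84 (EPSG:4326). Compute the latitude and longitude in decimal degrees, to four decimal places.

Zone 48N: λ₀ = 105°, k₀ = 0.9996, false easting 500000 m.
Meridian distance M = (N − FN)/k₀ = 102293.9 m.
Inverse transverse Mercator on WGS84 gives φ = 0.92509997°, λ = 104.68369994°.

lat 0.9251°, lon 104.6837°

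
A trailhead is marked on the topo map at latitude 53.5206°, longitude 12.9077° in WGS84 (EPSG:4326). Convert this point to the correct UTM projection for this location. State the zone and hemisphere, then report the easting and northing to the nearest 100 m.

Longitude 12.9077° lies in the 6° band [12°, 18°), giving zone 33; latitude is north of the equator, so 33N.
Zone 33 central meridian λ₀ = 6×33 − 183 = 15°; Δλ = -2.0923°.
Transverse Mercator on WGS84 with k₀ = 0.9996 gives E = 361288.789 m, N = 5932222.385 m.

Zone 33N: E 361300 m, N 5932200 m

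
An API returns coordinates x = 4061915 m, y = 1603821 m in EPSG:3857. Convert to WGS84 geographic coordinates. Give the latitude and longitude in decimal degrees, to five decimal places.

lat 14.25790°, lon 36.48880°

R = 6378137 m. λ = x/R = 36.48880327°.
φ = 2·arctan(exp(y/R)) − 90° = 2·arctan(1.28590) − 90° = 14.25789603°.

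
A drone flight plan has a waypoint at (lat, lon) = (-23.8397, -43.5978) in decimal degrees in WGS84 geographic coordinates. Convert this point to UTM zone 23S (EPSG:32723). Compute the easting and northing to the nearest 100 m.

Zone 23 central meridian λ₀ = 6×23 − 183 = -45°; Δλ = +1.4022°.
Transverse Mercator on WGS84 with k₀ = 0.9996 gives E = 642805.035 m, N = 7362814.345 m.

E 642800 m, N 7362800 m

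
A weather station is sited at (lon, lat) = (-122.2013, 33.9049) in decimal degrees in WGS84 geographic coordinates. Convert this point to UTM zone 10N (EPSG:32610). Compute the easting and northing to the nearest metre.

E 573841 m, N 3751899 m

Zone 10 central meridian λ₀ = 6×10 − 183 = -123°; Δλ = +0.7987°.
Transverse Mercator on WGS84 with k₀ = 0.9996 gives E = 573841.218 m, N = 3751898.663 m.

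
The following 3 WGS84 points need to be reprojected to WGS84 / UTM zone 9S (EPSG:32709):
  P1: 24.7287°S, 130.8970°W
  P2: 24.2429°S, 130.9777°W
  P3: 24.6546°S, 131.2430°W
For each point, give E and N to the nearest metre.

UTM zone 9S: λ₀ = -129°, k₀ = 0.9996.
P1 (-24.7287°, -130.8970°) → (308133.136, 7263763.348) m.
P2 (-24.2429°, -130.9777°) → (299198.753, 7317457.262) m.
P3 (-24.6546°, -131.2430°) → (272992.804, 7271442.828) m.

P1: E 308133 m, N 7263763 m; P2: E 299199 m, N 7317457 m; P3: E 272993 m, N 7271443 m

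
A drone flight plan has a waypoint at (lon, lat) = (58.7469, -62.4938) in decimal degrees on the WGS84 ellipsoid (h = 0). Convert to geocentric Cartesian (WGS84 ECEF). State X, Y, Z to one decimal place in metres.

WGS84: a = 6378137 m, e² = 0.006694380; N(φ) = a/√(1−e²sin²φ) = 6394998.751 m.
X = (N+h)·cosφ·cosλ = 1532331.1497 m; Y = (N+h)·cosφ·sinλ = 2524895.548 m; Z = (N(1−e²)+h)·sinφ = -5634142.321 m.

X 1532331.1 m, Y 2524895.5 m, Z -5634142.3 m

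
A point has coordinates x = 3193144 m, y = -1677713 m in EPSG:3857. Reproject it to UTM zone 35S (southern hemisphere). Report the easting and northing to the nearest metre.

Web Mercator inverse (R = 6378137 m) → φ = -14.90030222°, λ = 28.68450060°.
UTM 35S forward: E = 681202.836 m, N = 8352015.896 m.

E 681203 m, N 8352016 m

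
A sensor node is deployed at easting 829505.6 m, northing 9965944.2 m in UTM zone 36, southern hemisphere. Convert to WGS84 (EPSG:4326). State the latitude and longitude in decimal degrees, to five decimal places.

Zone 36S: λ₀ = 33°, k₀ = 0.9996, false easting 500000 m, false northing 10000000 m.
Meridian distance M = (N − FN)/k₀ = -34069.4 m.
Inverse transverse Mercator on WGS84 gives φ = -0.30769966°, λ = 35.95989982°.

lat -0.30770°, lon 35.95990°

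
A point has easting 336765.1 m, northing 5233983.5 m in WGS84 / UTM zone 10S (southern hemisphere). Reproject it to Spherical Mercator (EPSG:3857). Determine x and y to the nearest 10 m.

Unproject from UTM 10S (λ₀ = -123°) → φ = -43.02929998°, λ = -125.00360051°.
Web Mercator (R = 6378137 m): x = -13915337.156 m, y = -5316432.667 m.

x -13915340 m, y -5316430 m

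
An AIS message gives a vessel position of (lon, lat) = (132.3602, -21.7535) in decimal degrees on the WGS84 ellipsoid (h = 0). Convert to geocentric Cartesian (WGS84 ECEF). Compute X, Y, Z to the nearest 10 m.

WGS84: a = 6378137 m, e² = 0.006694380; N(φ) = a/√(1−e²sin²φ) = 6381071.390 m.
X = (N+h)·cosφ·cosλ = -3993316.920 m; Y = (N+h)·cosφ·sinλ = 4379345.467 m; Z = (N(1−e²)+h)·sinφ = -2349083.863 m.

X -3993320 m, Y 4379350 m, Z -2349080 m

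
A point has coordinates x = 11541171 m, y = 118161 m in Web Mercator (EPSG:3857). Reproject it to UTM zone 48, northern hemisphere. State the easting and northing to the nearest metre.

E 352695 m, N 117348 m

Web Mercator inverse (R = 6378137 m) → φ = 1.06139761°, λ = 103.67610306°.
UTM 48N forward: E = 352695.337 m, N = 117347.990 m.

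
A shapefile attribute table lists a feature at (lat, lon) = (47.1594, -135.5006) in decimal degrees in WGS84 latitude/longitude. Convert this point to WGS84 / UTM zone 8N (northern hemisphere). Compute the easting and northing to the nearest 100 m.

Zone 8 central meridian λ₀ = 6×8 − 183 = -135°; Δλ = -0.5006°.
Transverse Mercator on WGS84 with k₀ = 0.9996 gives E = 462054.969 m, N = 5222999.450 m.

E 462100 m, N 5223000 m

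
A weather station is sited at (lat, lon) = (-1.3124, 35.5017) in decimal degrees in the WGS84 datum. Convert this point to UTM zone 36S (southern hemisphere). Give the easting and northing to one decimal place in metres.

Zone 36 central meridian λ₀ = 6×36 − 183 = 33°; Δλ = +2.5017°.
Transverse Mercator on WGS84 with k₀ = 0.9996 gives E = 778393.013 m, N = 9854800.843 m.

E 778393.0 m, N 9854800.8 m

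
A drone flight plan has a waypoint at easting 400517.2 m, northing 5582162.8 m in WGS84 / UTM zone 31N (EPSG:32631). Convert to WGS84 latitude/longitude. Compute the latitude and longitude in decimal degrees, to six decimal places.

lat 50.383100°, lon 1.600699°

Zone 31N: λ₀ = 3°, k₀ = 0.9996, false easting 500000 m.
Meridian distance M = (N − FN)/k₀ = 5584396.6 m.
Inverse transverse Mercator on WGS84 gives φ = 50.38309996°, λ = 1.60069936°.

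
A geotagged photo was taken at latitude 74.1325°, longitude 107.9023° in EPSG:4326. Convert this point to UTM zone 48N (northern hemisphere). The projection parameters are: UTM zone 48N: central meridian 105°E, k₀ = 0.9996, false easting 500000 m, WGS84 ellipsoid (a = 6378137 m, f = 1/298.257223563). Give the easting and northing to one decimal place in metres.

Zone 48 central meridian λ₀ = 6×48 − 183 = 105°; Δλ = +2.9023°.
Transverse Mercator on WGS84 with k₀ = 0.9996 gives E = 588542.369 m, N = 8228977.987 m.

E 588542.4 m, N 8228978.0 m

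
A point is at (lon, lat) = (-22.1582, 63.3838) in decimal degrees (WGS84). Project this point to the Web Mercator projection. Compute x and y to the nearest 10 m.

x -2466640 m, y 9194980 m

Web Mercator is spherical with R = a = 6378137 m.
x = R·λ = 6378137 × -0.386733546 = -2466639.541 m.
y = R·ln tan(π/4 + φ/2) = 6378137 × 1.441641083 = 9194984.329 m.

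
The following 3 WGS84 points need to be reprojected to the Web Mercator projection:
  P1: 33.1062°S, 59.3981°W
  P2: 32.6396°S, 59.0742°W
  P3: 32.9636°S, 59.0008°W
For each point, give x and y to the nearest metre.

P1: x -6612166 m, y -3909409 m; P2: x -6576110 m, y -3847564 m; P3: x -6567939 m, y -3890473 m

Web Mercator: x = R·λ, y = R·ln tan(π/4+φ/2), R = 6378137 m.
P1 (-33.1062°, -59.3981°) → (-6612166.246, -3909408.736) m.
P2 (-32.6396°, -59.0742°) → (-6576109.863, -3847564.017) m.
P3 (-32.9636°, -59.0008°) → (-6567939.012, -3890473.468) m.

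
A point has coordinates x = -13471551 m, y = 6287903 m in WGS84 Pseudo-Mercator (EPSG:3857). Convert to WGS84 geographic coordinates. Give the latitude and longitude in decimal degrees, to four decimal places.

R = 6378137 m. λ = x/R = -121.01700164°.
φ = 2·arctan(exp(y/R)) − 90° = 2·arctan(2.68010) − 90° = 49.07680113°.

lat 49.0768°, lon -121.0170°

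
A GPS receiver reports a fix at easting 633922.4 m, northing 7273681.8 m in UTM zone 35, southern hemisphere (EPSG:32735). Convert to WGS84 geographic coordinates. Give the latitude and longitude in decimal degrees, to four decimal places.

Zone 35S: λ₀ = 27°, k₀ = 0.9996, false easting 500000 m, false northing 10000000 m.
Meridian distance M = (N − FN)/k₀ = -2727409.2 m.
Inverse transverse Mercator on WGS84 gives φ = -24.64529969°, λ = 28.32329958°.

lat -24.6453°, lon 28.3233°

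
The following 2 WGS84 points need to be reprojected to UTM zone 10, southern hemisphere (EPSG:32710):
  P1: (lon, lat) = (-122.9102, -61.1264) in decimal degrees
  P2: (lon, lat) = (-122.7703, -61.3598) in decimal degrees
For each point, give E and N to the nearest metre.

UTM zone 10S: λ₀ = -123°, k₀ = 0.9996.
P1 (-61.1264°, -122.9102°) → (504837.596, 3223130.192) m.
P2 (-61.3598°, -122.7703°) → (512282.729, 3197113.810) m.

P1: E 504838 m, N 3223130 m; P2: E 512283 m, N 3197114 m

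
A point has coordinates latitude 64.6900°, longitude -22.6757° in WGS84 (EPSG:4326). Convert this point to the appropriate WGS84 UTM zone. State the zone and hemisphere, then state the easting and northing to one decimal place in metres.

Longitude -22.6757° lies in the 6° band [-24°, -18°), giving zone 27; latitude is north of the equator, so 27N.
Zone 27 central meridian λ₀ = 6×27 − 183 = -21°; Δλ = -1.6757°.
Transverse Mercator on WGS84 with k₀ = 0.9996 gives E = 420072.227 m, N = 7174963.133 m.

Zone 27N: E 420072.2 m, N 7174963.1 m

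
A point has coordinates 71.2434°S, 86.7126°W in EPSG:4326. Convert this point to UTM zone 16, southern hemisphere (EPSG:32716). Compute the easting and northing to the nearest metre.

E 510314 m, N 2095432 m

Zone 16 central meridian λ₀ = 6×16 − 183 = -87°; Δλ = +0.2874°.
Transverse Mercator on WGS84 with k₀ = 0.9996 gives E = 510314.225 m, N = 2095432.034 m.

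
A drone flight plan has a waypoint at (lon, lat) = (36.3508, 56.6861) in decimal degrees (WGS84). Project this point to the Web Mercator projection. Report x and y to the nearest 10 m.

x 4046550 m, y 7696230 m

Web Mercator is spherical with R = a = 6378137 m.
x = R·λ = 6378137 × 0.634441146 = 4046552.546 m.
y = R·ln tan(π/4 + φ/2) = 6378137 × 1.206657843 = 7696229.037 m.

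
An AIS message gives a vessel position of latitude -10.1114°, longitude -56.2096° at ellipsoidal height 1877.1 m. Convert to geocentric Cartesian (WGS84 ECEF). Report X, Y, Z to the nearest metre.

WGS84: a = 6378137 m, e² = 0.006694380; N(φ) = a/√(1−e²sin²φ) = 6378795.121 m.
X = (N+h)·cosφ·cosλ = 3493534.828 m; Y = (N+h)·cosφ·sinλ = -5220471.977 m; Z = (N(1−e²)+h)·sinφ = -1112710.560 m.

X 3493535 m, Y -5220472 m, Z -1112711 m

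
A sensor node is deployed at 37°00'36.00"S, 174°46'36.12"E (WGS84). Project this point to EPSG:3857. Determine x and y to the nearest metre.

Web Mercator is spherical with R = a = 6378137 m.
x = R·λ = 6378137 × 3.050428871 = 19456053.247 m.
y = R·ln tan(π/4 + φ/2) = 6378137 × -0.696206549 = -4440500.750 m.

x 19456053 m, y -4440501 m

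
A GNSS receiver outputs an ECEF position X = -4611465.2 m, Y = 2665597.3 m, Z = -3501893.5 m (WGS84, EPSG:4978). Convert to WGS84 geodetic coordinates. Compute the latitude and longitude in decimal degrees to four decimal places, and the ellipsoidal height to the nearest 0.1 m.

lat -33.4999°, lon 149.9705°, h 2841.7 m

λ = atan2(Y, X) = 149.97050065°; p = √(X²+Y²) = 5326445.4 m.
Bowring's method on WGS84 (a = 6378137 m, b = 6356752.314 m) gives φ = -33.49990013°, h = 2841.725 m.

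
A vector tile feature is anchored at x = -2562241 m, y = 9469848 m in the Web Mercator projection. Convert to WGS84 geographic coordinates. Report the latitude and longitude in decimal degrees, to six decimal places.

R = 6378137 m. λ = x/R = -23.01700252°.
φ = 2·arctan(exp(y/R)) − 90° = 2·arctan(4.41380) − 90° = 64.46890085°.

lat 64.468901°, lon -23.017003°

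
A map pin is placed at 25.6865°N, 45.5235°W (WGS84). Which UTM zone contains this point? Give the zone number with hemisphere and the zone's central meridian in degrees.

UTM zone = ⌊(λ + 180)/6⌋ + 1; -45.5235° ∈ [-48°, -42°) → zone 23.
Hemisphere: N (φ ≥ 0).
Central meridian λ₀ = 6×23 − 183 = -45°.

Zone 23N, central meridian -45°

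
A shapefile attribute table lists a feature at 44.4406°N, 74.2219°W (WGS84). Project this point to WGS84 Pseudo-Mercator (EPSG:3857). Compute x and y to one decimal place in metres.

Web Mercator is spherical with R = a = 6378137 m.
x = R·λ = 6378137 × -1.295416532 = -8262344.114 m.
y = R·ln tan(π/4 + φ/2) = 6378137 × 0.867632846 = 5533881.156 m.

x -8262344.1 m, y 5533881.2 m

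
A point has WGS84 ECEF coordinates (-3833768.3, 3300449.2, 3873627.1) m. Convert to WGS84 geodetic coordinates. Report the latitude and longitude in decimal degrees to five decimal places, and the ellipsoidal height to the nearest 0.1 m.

λ = atan2(Y, X) = 139.27519948°; p = √(X²+Y²) = 5058729.5 m.
Bowring's method on WGS84 (a = 6378137 m, b = 6356752.314 m) gives φ = 37.62829987°, h = 1270.262 m.

lat 37.62830°, lon 139.27520°, h 1270.3 m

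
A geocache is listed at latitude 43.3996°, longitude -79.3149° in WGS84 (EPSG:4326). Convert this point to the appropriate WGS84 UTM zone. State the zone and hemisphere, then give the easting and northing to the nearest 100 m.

Zone 17N: E 636500 m, N 4806600 m

Longitude -79.3149° lies in the 6° band [-84°, -78°), giving zone 17; latitude is north of the equator, so 17N.
Zone 17 central meridian λ₀ = 6×17 − 183 = -81°; Δλ = +1.6851°.
Transverse Mercator on WGS84 with k₀ = 0.9996 gives E = 636457.434 m, N = 4806570.187 m.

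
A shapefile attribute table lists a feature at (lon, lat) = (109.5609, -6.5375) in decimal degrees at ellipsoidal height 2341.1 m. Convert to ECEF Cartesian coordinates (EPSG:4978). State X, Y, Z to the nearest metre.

X -2122440 m, Y 5973401 m, Z -721610 m

WGS84: a = 6378137 m, e² = 0.006694380; N(φ) = a/√(1−e²sin²φ) = 6378413.755 m.
X = (N+h)·cosφ·cosλ = -2122440.273 m; Y = (N+h)·cosφ·sinλ = 5973400.997 m; Z = (N(1−e²)+h)·sinφ = -721609.660 m.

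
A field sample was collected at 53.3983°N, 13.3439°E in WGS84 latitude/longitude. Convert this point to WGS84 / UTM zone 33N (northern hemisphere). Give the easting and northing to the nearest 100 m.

E 389900 m, N 5917900 m

Zone 33 central meridian λ₀ = 6×33 − 183 = 15°; Δλ = -1.6561°.
Transverse Mercator on WGS84 with k₀ = 0.9996 gives E = 389888.438 m, N = 5917857.301 m.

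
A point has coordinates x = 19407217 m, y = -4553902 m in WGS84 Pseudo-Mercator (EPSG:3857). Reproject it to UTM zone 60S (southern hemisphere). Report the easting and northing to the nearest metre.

E 265689 m, N 5810917 m

Web Mercator inverse (R = 6378137 m) → φ = -37.81909904°, λ = 174.33799653°.
UTM 60S forward: E = 265689.147 m, N = 5810917.083 m.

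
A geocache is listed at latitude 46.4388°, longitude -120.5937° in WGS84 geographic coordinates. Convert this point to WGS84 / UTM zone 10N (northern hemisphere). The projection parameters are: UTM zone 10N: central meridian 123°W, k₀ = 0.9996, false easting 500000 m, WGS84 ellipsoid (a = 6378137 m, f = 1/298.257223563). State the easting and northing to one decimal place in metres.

Zone 10 central meridian λ₀ = 6×10 − 183 = -123°; Δλ = +2.4063°.
Transverse Mercator on WGS84 with k₀ = 0.9996 gives E = 684844.343 m, N = 5145616.581 m.

E 684844.3 m, N 5145616.6 m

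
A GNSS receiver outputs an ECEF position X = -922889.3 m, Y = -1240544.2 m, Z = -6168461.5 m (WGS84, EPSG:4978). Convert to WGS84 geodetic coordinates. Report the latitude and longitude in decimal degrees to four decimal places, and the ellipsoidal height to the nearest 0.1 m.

λ = atan2(Y, X) = -126.64700030°; p = √(X²+Y²) = 1546180.6 m.
Bowring's method on WGS84 (a = 6378137 m, b = 6356752.314 m) gives φ = -76.01869978°, h = 1281.263 m.

lat -76.0187°, lon -126.6470°, h 1281.3 m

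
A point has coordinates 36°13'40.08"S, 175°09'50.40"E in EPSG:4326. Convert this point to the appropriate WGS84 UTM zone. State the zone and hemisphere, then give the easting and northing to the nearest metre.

Longitude 175.1640° lies in the 6° band [174°, 180°), giving zone 60; latitude is south of the equator, so 60S.
Zone 60 central meridian λ₀ = 6×60 − 183 = 177°; Δλ = -1.8360°.
Transverse Mercator on WGS84 with k₀ = 0.9996 gives E = 334994.301 m, N = 5989221.962 m.

Zone 60S: E 334994 m, N 5989222 m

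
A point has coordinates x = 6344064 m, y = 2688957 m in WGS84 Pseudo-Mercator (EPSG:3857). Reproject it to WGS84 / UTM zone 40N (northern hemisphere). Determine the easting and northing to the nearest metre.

Web Mercator inverse (R = 6378137 m) → φ = 23.46999989°, λ = 56.98969655°.
UTM 40N forward: E = 498947.778 m, N = 2595550.205 m.

E 498948 m, N 2595550 m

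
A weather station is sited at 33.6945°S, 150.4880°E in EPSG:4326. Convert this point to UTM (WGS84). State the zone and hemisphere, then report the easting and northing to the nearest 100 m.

Zone 56S: E 267200 m, N 6268900 m

Longitude 150.4880° lies in the 6° band [150°, 156°), giving zone 56; latitude is south of the equator, so 56S.
Zone 56 central meridian λ₀ = 6×56 − 183 = 153°; Δλ = -2.5120°.
Transverse Mercator on WGS84 with k₀ = 0.9996 gives E = 267166.193 m, N = 6268883.789 m.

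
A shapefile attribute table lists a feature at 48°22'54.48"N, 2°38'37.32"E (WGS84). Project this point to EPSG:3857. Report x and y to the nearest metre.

Web Mercator is spherical with R = a = 6378137 m.
x = R·λ = 6378137 × 0.046141269 = 294295.338 m.
y = R·ln tan(π/4 + φ/2) = 6378137 × 0.967462667 = 6170609.432 m.

x 294295 m, y 6170609 m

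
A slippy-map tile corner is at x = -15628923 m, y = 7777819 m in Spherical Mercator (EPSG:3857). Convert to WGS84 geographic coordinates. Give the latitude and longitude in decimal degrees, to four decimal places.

lat 57.0865°, lon -140.3970°

R = 6378137 m. λ = x/R = -140.39700405°.
φ = 2·arctan(exp(y/R)) − 90° = 2·arctan(3.38533) − 90° = 57.08649946°.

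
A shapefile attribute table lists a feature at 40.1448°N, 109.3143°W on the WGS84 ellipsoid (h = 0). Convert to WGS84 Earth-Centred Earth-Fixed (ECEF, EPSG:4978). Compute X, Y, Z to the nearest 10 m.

WGS84: a = 6378137 m, e² = 0.006694380; N(φ) = a/√(1−e²sin²φ) = 6387029.545 m.
X = (N+h)·cosφ·cosλ = -1614839.375 m; Y = (N+h)·cosφ·sinλ = -4607570.572 m; Z = (N(1−e²)+h)·sinφ = 4090288.975 m.

X -1614840 m, Y -4607570 m, Z 4090290 m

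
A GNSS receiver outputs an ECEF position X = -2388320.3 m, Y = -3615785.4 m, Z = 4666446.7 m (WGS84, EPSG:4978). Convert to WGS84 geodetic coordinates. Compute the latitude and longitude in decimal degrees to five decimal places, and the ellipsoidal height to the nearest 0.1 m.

lat 47.31140°, lon -123.44580°, h 1551.4 m

λ = atan2(Y, X) = -123.44579949°; p = √(X²+Y²) = 4333356.4 m.
Bowring's method on WGS84 (a = 6378137 m, b = 6356752.314 m) gives φ = 47.31139991°, h = 1551.413 m.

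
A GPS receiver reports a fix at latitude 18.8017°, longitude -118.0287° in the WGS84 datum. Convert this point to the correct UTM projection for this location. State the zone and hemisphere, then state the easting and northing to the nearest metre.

Longitude -118.0287° lies in the 6° band [-120°, -114°), giving zone 11; latitude is north of the equator, so 11N.
Zone 11 central meridian λ₀ = 6×11 − 183 = -117°; Δλ = -1.0287°.
Transverse Mercator on WGS84 with k₀ = 0.9996 gives E = 391597.182 m, N = 2079199.890 m.

Zone 11N: E 391597 m, N 2079200 m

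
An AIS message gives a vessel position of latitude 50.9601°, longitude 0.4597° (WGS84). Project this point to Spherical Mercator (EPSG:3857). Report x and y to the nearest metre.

x 51174 m, y 6614239 m

Web Mercator is spherical with R = a = 6378137 m.
x = R·λ = 6378137 × 0.008023279 = 51173.570 m.
y = R·ln tan(π/4 + φ/2) = 6378137 × 1.037017378 = 6614238.907 m.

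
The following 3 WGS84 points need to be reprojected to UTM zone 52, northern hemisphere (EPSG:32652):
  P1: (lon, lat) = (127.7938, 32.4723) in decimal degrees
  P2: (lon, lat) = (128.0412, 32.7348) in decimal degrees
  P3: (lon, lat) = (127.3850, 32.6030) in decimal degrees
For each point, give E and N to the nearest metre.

UTM zone 52N: λ₀ = 129°, k₀ = 0.9996.
P1 (32.4723°, 127.7938°) → (386652.281, 3593429.168) m.
P2 (32.7348°, 128.0412°) → (410164.150, 3622293.959) m.
P3 (32.6030°, 127.3850°) → (348452.924, 3608427.890) m.

P1: E 386652 m, N 3593429 m; P2: E 410164 m, N 3622294 m; P3: E 348453 m, N 3608428 m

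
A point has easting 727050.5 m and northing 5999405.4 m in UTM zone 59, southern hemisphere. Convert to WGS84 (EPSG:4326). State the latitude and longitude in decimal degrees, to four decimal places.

lat -36.1235°, lon 173.5229°

Zone 59S: λ₀ = 171°, k₀ = 0.9996, false easting 500000 m, false northing 10000000 m.
Meridian distance M = (N − FN)/k₀ = -4002195.5 m.
Inverse transverse Mercator on WGS84 gives φ = -36.12349985°, λ = 173.52290014°.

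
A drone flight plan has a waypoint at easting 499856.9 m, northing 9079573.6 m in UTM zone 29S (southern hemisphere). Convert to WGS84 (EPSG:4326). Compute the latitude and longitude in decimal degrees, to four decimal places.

lat -8.3268°, lon -9.0013°

Zone 29S: λ₀ = -9°, k₀ = 0.9996, false easting 500000 m, false northing 10000000 m.
Meridian distance M = (N − FN)/k₀ = -920794.7 m.
Inverse transverse Mercator on WGS84 gives φ = -8.32680013°, λ = -9.00129961°.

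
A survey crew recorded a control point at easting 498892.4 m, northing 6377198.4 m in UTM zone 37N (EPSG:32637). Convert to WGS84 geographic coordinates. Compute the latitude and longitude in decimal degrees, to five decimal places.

lat 57.53730°, lon 38.98150°

Zone 37N: λ₀ = 39°, k₀ = 0.9996, false easting 500000 m.
Meridian distance M = (N − FN)/k₀ = 6379750.3 m.
Inverse transverse Mercator on WGS84 gives φ = 57.53730021°, λ = 38.98149983°.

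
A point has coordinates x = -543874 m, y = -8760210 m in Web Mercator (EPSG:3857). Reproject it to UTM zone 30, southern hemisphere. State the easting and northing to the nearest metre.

E 399885 m, N 3171169 m

Web Mercator inverse (R = 6378137 m) → φ = -61.57990079°, λ = -4.88570327°.
UTM 30S forward: E = 399884.607 m, N = 3171168.758 m.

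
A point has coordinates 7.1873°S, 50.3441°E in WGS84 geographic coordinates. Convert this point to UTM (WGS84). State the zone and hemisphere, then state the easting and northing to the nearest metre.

Zone 39S: E 427583 m, N 9205494 m

Longitude 50.3441° lies in the 6° band [48°, 54°), giving zone 39; latitude is south of the equator, so 39S.
Zone 39 central meridian λ₀ = 6×39 − 183 = 51°; Δλ = -0.6559°.
Transverse Mercator on WGS84 with k₀ = 0.9996 gives E = 427582.900 m, N = 9205493.824 m.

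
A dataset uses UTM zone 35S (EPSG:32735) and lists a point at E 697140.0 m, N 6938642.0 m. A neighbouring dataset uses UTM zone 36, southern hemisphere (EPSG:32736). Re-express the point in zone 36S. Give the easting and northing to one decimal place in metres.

UTM 35S → geographic: φ = -27.66200018°, λ = 28.99859959°.
UTM 36S (λ₀ = 33°) forward: E = 105167.609 m, N = 6933831.200 m.

E 105167.6 m, N 6933831.2 m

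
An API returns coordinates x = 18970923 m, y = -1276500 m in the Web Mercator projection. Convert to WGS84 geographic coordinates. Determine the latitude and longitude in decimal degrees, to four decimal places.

R = 6378137 m. λ = x/R = 170.41870085°.
φ = 2·arctan(exp(y/R)) − 90° = 2·arctan(0.81862) − 90° = -11.39120110°.

lat -11.3912°, lon 170.4187°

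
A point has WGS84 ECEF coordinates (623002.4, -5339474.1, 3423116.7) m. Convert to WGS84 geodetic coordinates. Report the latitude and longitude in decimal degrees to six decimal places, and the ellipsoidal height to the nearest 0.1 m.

lat 32.662599°, lon -83.344900°, h 1110.7 m

λ = atan2(Y, X) = -83.34490001°; p = √(X²+Y²) = 5375696.8 m.
Bowring's method on WGS84 (a = 6378137 m, b = 6356752.314 m) gives φ = 32.66259941°, h = 1110.710 m.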